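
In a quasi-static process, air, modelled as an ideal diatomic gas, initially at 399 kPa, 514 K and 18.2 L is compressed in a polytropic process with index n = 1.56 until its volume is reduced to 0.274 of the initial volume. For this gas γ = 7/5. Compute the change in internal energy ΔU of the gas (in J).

n = P₁V₁/(RT₁) = 399×18.2/(8.314×514) = 1.70 mol.
Polytropic n=1.56: T₂ = T₁(V₁/V₂)^(n−1) = 514×(3.65)^0.56 = 1060 K; P₂ = P₁(V₁/V₂)^n = 3010 kPa.
For an ideal gas ΔU = nCvΔT with Cv = (5/2)R = 20.8 J/(mol·K).
ΔU = 1.70×20.8×(1060−514) = 19300 J.

19300 J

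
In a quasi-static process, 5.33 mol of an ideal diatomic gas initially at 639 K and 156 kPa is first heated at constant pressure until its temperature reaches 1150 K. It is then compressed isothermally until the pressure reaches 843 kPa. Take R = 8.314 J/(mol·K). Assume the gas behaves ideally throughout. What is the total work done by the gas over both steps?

-63300 J

V₁ = nRT₁/P₁ = 5.33×8.314×639/156 = 182 L.
Step 1 — Isobaric: P stays 156 kPa; V/T = const ⇒ T₂ = 1150 K, V₂ = 327 L.
W = PΔV = 156×(327−182) kPa·L = 22600 J.
ΔU = nCvΔT = 5.33×20.8×(1150−639) = 56600 J.
Q = ΔU + W = nCpΔT = 79300 J.
State after step 1: P = 156 kPa, V = 327 L, T = 1150 K.
Step 2 — Isothermal: T stays 1150 K; PV = const ⇒ V₂ = 60.5 L, P₂ = 843 kPa.
ΔU = 0 (ideal gas, T constant).
W = nRT ln(V₂/V₁) = 5.33×8.314×1150×ln(0.185) = -86000 J.
Q = ΔU + W = -86000 J.
Net over both steps: W = -63300 J, Q = -6720 J, ΔU = 56600 J.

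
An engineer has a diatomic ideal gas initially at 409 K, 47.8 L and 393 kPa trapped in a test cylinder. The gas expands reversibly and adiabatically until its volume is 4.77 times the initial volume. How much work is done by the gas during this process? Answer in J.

21800 J

n = P₁V₁/(RT₁) = 393×47.8/(8.314×409) = 5.52 mol.
Adiabatic: TV^(γ−1) = const ⇒ T₂ = 409×(0.210)^0.400 = 219 K; PV^γ = const ⇒ P₂ = 44.1 kPa.
ΔU = nCvΔT = 5.52×20.8×(219−409) = -21800 J.
Q = 0 for an adiabatic process, so W = −ΔU = 21800 J.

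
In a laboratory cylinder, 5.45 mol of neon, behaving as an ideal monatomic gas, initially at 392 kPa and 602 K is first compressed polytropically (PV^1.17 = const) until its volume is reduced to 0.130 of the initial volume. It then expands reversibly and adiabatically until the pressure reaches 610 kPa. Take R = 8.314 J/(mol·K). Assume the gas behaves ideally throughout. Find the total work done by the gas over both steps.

V₁ = nRT₁/P₁ = 5.45×8.314×602/392 = 69.6 L.
Step 1 — Polytropic n=1.17: T₂ = T₁(V₁/V₂)^(n−1) = 602×(7.69)^0.17 = 852 K; P₂ = P₁(V₁/V₂)^n = 4270 kPa.
W = (P₁V₁−P₂V₂)/(n−1) = (392×69.6−4270×9.05)/0.17 = -66500 J.
ΔU = nCvΔT = 5.45×12.5×(852−602) = 17000 J.
Q = ΔU + W = -49600 J.
State after step 1: P = 4270 kPa, V = 9.05 L, T = 852 K.
Step 2 — Adiabatic: T₂/T₁ = (P₂/P₁)^((γ−1)/γ) ⇒ T₂ = 852×(0.143)^0.400 = 391 K; V₂ = 29.1 L.
ΔU = nCvΔT = 5.45×12.5×(391−852) = -31300 J.
Q = 0 for an adiabatic process, so W = −ΔU = 31300 J.
Net over both steps: W = -35200 J, Q = -49600 J, ΔU = -14300 J.

-35200 J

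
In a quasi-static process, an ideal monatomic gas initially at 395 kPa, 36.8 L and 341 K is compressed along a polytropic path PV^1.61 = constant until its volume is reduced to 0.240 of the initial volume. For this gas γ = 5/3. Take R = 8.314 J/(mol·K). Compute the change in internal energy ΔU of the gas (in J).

30300 J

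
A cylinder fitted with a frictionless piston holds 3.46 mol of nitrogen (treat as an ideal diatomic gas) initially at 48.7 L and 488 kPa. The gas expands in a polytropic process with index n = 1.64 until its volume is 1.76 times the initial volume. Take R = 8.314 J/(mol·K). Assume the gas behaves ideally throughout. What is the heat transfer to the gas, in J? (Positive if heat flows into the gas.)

T₁ = P₁V₁/(nR) = 488×48.7/(3.46×8.314) = 826 K.
Polytropic n=1.64: T₂ = T₁(V₁/V₂)^(n−1) = 826×(0.568)^0.64 = 575 K; P₂ = P₁(V₁/V₂)^n = 193 kPa.
W = (P₁V₁−P₂V₂)/(n−1) = (488×48.7−193×85.7)/0.64 = 11300 J.
ΔU = nCvΔT = 3.46×20.8×(575−826) = -18000 J.
Q = ΔU + W = -6760 J.

-6760 J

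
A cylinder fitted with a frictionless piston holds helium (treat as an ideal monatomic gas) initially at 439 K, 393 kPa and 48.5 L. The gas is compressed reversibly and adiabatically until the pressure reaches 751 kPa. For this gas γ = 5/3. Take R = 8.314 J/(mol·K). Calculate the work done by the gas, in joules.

-8450 J

n = P₁V₁/(RT₁) = 393×48.5/(8.314×439) = 5.22 mol.
Adiabatic: T₂/T₁ = (P₂/P₁)^((γ−1)/γ) ⇒ T₂ = 439×(1.91)^0.400 = 569 K; V₂ = 32.9 L.
ΔU = nCvΔT = 5.22×12.5×(569−439) = 8450 J.
Q = 0 for an adiabatic process, so W = −ΔU = -8450 J.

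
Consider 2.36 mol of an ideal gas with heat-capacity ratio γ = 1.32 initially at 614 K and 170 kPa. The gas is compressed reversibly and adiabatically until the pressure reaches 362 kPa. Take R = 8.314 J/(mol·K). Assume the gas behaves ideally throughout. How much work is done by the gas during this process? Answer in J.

V₁ = nRT₁/P₁ = 2.36×8.314×614/170 = 70.9 L.
Adiabatic: T₂/T₁ = (P₂/P₁)^((γ−1)/γ) ⇒ T₂ = 614×(2.13)^0.242 = 737 K; V₂ = 40.0 L.
ΔU = nCvΔT = 2.36×26.0×(737−614) = 7570 J.
Q = 0 for an adiabatic process, so W = −ΔU = -7570 J.

-7570 J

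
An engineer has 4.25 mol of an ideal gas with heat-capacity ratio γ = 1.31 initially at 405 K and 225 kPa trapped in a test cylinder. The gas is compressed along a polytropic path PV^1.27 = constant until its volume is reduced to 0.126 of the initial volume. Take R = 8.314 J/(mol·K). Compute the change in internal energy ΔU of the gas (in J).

34600 J

V₁ = nRT₁/P₁ = 4.25×8.314×405/225 = 63.6 L.
Polytropic n=1.27: T₂ = T₁(V₁/V₂)^(n−1) = 405×(7.94)^0.27 = 709 K; P₂ = P₁(V₁/V₂)^n = 3120 kPa.
For an ideal gas ΔU = nCvΔT with Cv = R/(γ−1) = 26.8 J/(mol·K).
ΔU = 4.25×26.8×(709−405) = 34600 J.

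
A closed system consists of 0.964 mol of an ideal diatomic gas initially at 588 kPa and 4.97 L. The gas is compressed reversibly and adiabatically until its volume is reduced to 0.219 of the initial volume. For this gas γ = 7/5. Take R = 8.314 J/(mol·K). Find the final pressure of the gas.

T₁ = P₁V₁/(nR) = 588×4.97/(0.964×8.314) = 365 K.
Adiabatic: TV^(γ−1) = const ⇒ T₂ = 365×(4.57)^0.400 = 669 K; PV^γ = const ⇒ P₂ = 4930 kPa.

4930 kPa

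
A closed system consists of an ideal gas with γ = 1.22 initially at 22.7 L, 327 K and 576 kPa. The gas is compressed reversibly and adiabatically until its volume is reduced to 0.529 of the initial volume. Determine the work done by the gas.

-8940 J

n = P₁V₁/(RT₁) = 576×22.7/(8.314×327) = 4.81 mol.
Adiabatic: TV^(γ−1) = const ⇒ T₂ = 327×(1.89)^0.220 = 376 K; PV^γ = const ⇒ P₂ = 1250 kPa.
ΔU = nCvΔT = 4.81×37.8×(376−327) = 8940 J.
Q = 0 for an adiabatic process, so W = −ΔU = -8940 J.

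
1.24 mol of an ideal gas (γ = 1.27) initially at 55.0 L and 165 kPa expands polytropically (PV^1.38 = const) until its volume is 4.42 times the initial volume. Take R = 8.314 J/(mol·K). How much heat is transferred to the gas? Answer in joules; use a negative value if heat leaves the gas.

T₁ = P₁V₁/(nR) = 165×55.0/(1.24×8.314) = 880 K.
Polytropic n=1.38: T₂ = T₁(V₁/V₂)^(n−1) = 880×(0.226)^0.38 = 500 K; P₂ = P₁(V₁/V₂)^n = 21.2 kPa.
W = (P₁V₁−P₂V₂)/(n−1) = (165×55.0−21.2×243)/0.38 = 10300 J.
ΔU = nCvΔT = 1.24×30.8×(500−880) = -14500 J.
Q = ΔU + W = -4200 J.

-4200 J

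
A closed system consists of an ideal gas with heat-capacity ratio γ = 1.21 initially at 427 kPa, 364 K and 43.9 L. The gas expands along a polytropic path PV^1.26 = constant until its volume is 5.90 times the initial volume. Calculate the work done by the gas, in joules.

26700 J

n = P₁V₁/(RT₁) = 427×43.9/(8.314×364) = 6.19 mol.
Polytropic n=1.26: T₂ = T₁(V₁/V₂)^(n−1) = 364×(0.169)^0.26 = 229 K; P₂ = P₁(V₁/V₂)^n = 45.6 kPa.
W = (P₁V₁−P₂V₂)/(n−1) = (427×43.9−45.6×259)/0.26 = 26700 J.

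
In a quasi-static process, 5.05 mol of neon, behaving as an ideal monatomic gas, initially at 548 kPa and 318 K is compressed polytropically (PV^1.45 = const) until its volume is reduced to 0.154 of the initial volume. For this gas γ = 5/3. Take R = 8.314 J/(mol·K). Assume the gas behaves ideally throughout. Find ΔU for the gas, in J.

26400 J

V₁ = nRT₁/P₁ = 5.05×8.314×318/548 = 24.4 L.
Polytropic n=1.45: T₂ = T₁(V₁/V₂)^(n−1) = 318×(6.49)^0.45 = 738 K; P₂ = P₁(V₁/V₂)^n = 8260 kPa.
For an ideal gas ΔU = nCvΔT with Cv = (3/2)R = 12.5 J/(mol·K).
ΔU = 5.05×12.5×(738−318) = 26400 J.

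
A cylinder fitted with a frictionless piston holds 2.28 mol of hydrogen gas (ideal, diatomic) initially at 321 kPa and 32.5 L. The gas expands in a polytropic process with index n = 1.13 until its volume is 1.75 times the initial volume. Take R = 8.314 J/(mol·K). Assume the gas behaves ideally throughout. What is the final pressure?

171 kPa

T₁ = P₁V₁/(nR) = 321×32.5/(2.28×8.314) = 550 K.
Polytropic n=1.13: T₂ = T₁(V₁/V₂)^(n−1) = 550×(0.571)^0.13 = 512 K; P₂ = P₁(V₁/V₂)^n = 171 kPa.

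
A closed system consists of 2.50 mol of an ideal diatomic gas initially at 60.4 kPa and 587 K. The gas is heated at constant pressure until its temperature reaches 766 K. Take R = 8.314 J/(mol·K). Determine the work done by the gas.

V₁ = nRT₁/P₁ = 2.50×8.314×587/60.4 = 202 L.
Isobaric: P stays 60.4 kPa; V/T = const ⇒ T₂ = 766 K, V₂ = 264 L.
W = PΔV = 60.4×(264−202) kPa·L = 3720 J.

3720 J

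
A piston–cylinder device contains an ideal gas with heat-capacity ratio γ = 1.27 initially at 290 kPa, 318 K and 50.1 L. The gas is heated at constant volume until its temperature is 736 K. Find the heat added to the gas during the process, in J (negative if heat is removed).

n = P₁V₁/(RT₁) = 290×50.1/(8.314×318) = 5.50 mol.
Isochoric: V stays 50.1 L; P/T = const ⇒ T₂ = 736 K, P₂ = 671 kPa.
W = 0 (no volume change).
ΔU = nCvΔT = 5.50×30.8×(736−318) = 70700 J.
Q = ΔU = 70700 J.

70700 J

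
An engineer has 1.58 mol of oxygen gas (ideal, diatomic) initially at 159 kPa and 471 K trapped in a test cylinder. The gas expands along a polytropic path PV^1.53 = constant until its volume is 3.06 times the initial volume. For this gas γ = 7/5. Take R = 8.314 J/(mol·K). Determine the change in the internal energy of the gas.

-6920 J

V₁ = nRT₁/P₁ = 1.58×8.314×471/159 = 38.9 L.
Polytropic n=1.53: T₂ = T₁(V₁/V₂)^(n−1) = 471×(0.327)^0.53 = 260 K; P₂ = P₁(V₁/V₂)^n = 28.7 kPa.
For an ideal gas ΔU = nCvΔT with Cv = (5/2)R = 20.8 J/(mol·K).
ΔU = 1.58×20.8×(260−471) = -6920 J.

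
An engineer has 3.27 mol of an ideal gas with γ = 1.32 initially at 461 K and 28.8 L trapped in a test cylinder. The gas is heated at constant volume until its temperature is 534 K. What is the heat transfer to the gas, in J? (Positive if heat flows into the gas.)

P₁ = nRT₁/V₁ = 3.27×8.314×461/28.8 = 435 kPa.
Isochoric: V stays 28.8 L; P/T = const ⇒ T₂ = 534 K, P₂ = 504 kPa.
W = 0 (no volume change).
ΔU = nCvΔT = 3.27×26.0×(534−461) = 6200 J.
Q = ΔU = 6200 J.

6200 J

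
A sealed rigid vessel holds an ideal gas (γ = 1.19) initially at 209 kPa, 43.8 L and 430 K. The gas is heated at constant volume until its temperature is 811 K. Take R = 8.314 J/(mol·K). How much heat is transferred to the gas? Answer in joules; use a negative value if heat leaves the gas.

n = P₁V₁/(RT₁) = 209×43.8/(8.314×430) = 2.56 mol.
Isochoric: V stays 43.8 L; P/T = const ⇒ T₂ = 811 K, P₂ = 394 kPa.
W = 0 (no volume change).
ΔU = nCvΔT = 2.56×43.8×(811−430) = 42700 J.
Q = ΔU = 42700 J.

42700 J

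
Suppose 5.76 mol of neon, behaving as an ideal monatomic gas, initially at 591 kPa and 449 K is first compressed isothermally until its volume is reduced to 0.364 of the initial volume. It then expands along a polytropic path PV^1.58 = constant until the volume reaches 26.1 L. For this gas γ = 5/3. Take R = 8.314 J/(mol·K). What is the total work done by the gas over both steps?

V₁ = nRT₁/P₁ = 5.76×8.314×449/591 = 36.4 L.
Step 1 — Isothermal: T stays 449 K; PV = const ⇒ V₂ = 13.2 L, P₂ = 1620 kPa.
ΔU = 0 (ideal gas, T constant).
W = nRT ln(V₂/V₁) = 5.76×8.314×449×ln(0.364) = -21700 J.
Q = ΔU + W = -21700 J.
State after step 1: P = 1620 kPa, V = 13.2 L, T = 449 K.
Step 2 — Polytropic n=1.58: T₂ = T₁(V₁/V₂)^(n−1) = 449×(0.507)^0.58 = 303 K; P₂ = P₁(V₁/V₂)^n = 556 kPa.
W = (P₁V₁−P₂V₂)/(n−1) = (1620×13.2−556×26.1)/0.58 = 12100 J.
ΔU = nCvΔT = 5.76×12.5×(303−449) = -10500 J.
Q = ΔU + W = 1570 J.
Net over both steps: W = -9670 J, Q = -20200 J, ΔU = -10500 J.

-9670 J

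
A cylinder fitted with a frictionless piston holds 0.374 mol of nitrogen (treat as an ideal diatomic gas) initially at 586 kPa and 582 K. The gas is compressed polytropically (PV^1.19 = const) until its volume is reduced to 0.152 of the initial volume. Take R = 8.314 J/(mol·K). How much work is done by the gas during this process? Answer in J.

V₁ = nRT₁/P₁ = 0.374×8.314×582/586 = 3.09 L.
Polytropic n=1.19: T₂ = T₁(V₁/V₂)^(n−1) = 582×(6.58)^0.19 = 832 K; P₂ = P₁(V₁/V₂)^n = 5510 kPa.
W = (P₁V₁−P₂V₂)/(n−1) = (586×3.09−5510×0.469)/0.19 = -4100 J.

-4100 J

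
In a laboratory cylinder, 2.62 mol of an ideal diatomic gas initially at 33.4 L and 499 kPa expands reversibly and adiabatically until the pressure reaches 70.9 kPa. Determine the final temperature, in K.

T₁ = P₁V₁/(nR) = 499×33.4/(2.62×8.314) = 765 K.
Adiabatic: T₂/T₁ = (P₂/P₁)^((γ−1)/γ) ⇒ T₂ = 765×(0.142)^0.286 = 438 K; V₂ = 135 L.

438 K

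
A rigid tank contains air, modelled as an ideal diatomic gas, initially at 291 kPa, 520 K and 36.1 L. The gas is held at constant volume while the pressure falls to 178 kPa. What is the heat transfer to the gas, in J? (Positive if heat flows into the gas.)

-10200 J

n = P₁V₁/(RT₁) = 291×36.1/(8.314×520) = 2.43 mol.
Isochoric: V stays 36.1 L; P/T = const ⇒ T₂ = 318 K, P₂ = 178 kPa.
W = 0 (no volume change).
ΔU = nCvΔT = 2.43×20.8×(318−520) = -10200 J.
Q = ΔU = -10200 J.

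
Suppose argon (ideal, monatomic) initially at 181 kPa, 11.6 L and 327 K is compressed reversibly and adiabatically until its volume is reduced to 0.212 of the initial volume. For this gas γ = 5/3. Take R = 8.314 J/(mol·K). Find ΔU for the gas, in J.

n = P₁V₁/(RT₁) = 181×11.6/(8.314×327) = 0.772 mol.
Adiabatic: TV^(γ−1) = const ⇒ T₂ = 327×(4.72)^0.667 = 920 K; PV^γ = const ⇒ P₂ = 2400 kPa.
For an ideal gas ΔU = nCvΔT with Cv = (3/2)R = 12.5 J/(mol·K).
ΔU = 0.772×12.5×(920−327) = 5710 J.

5710 J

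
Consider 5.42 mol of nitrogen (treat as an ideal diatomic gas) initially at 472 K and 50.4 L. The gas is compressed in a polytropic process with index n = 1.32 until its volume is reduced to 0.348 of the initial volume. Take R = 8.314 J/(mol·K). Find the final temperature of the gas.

662 K

P₁ = nRT₁/V₁ = 5.42×8.314×472/50.4 = 422 kPa.
Polytropic n=1.32: T₂ = T₁(V₁/V₂)^(n−1) = 472×(2.87)^0.32 = 662 K; P₂ = P₁(V₁/V₂)^n = 1700 kPa.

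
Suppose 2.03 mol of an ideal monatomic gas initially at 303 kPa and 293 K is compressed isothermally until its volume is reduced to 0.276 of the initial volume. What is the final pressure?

V₁ = nRT₁/P₁ = 2.03×8.314×293/303 = 16.3 L.
Isothermal: T stays 293 K; PV = const ⇒ V₂ = 4.50 L, P₂ = 1100 kPa.

1100 kPa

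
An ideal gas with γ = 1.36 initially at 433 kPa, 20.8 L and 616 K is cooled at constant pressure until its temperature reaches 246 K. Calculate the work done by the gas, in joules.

n = P₁V₁/(RT₁) = 433×20.8/(8.314×616) = 1.76 mol.
Isobaric: P stays 433 kPa; V/T = const ⇒ T₂ = 246 K, V₂ = 8.31 L.
W = PΔV = 433×(8.31−20.8) kPa·L = -5410 J.

-5410 J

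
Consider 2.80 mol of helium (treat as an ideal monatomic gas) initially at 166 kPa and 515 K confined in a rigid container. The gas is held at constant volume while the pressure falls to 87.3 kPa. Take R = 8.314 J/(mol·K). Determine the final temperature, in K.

V₁ = nRT₁/P₁ = 2.80×8.314×515/166 = 72.2 L.
Isochoric: V stays 72.2 L; P/T = const ⇒ T₂ = 271 K, P₂ = 87.3 kPa.

271 K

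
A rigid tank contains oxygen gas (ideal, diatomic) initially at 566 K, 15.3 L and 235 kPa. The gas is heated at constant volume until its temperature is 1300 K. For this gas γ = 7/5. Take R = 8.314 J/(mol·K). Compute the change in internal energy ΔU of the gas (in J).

n = P₁V₁/(RT₁) = 235×15.3/(8.314×566) = 0.764 mol.
Isochoric: V stays 15.3 L; P/T = const ⇒ T₂ = 1300 K, P₂ = 540 kPa.
For an ideal gas ΔU = nCvΔT with Cv = (5/2)R = 20.8 J/(mol·K).
ΔU = 0.764×20.8×(1300−566) = 11700 J.

11700 J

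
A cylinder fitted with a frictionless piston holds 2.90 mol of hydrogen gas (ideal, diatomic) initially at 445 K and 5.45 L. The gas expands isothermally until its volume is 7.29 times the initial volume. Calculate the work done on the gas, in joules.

-21300 J

P₁ = nRT₁/V₁ = 2.90×8.314×445/5.45 = 1970 kPa.
Isothermal: T stays 445 K; PV = const ⇒ V₂ = 39.7 L, P₂ = 270 kPa.
W = nRT ln(V₂/V₁) = 2.90×8.314×445×ln(7.29) = 21300 J.
Work done on the gas = −W_by = -21300 J.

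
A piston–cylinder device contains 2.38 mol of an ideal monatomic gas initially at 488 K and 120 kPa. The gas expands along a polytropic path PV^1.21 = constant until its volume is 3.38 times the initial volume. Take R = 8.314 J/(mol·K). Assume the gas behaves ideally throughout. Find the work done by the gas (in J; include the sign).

V₁ = nRT₁/P₁ = 2.38×8.314×488/120 = 80.5 L.
Polytropic n=1.21: T₂ = T₁(V₁/V₂)^(n−1) = 488×(0.296)^0.21 = 378 K; P₂ = P₁(V₁/V₂)^n = 27.5 kPa.
W = (P₁V₁−P₂V₂)/(n−1) = (120×80.5−27.5×272)/0.21 = 10400 J.

10400 J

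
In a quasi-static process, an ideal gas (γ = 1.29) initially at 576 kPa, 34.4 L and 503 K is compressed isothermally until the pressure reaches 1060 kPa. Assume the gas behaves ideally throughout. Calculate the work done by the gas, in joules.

n = P₁V₁/(RT₁) = 576×34.4/(8.314×503) = 4.74 mol.
Isothermal: T stays 503 K; PV = const ⇒ V₂ = 18.7 L, P₂ = 1060 kPa.
W = nRT ln(V₂/V₁) = 4.74×8.314×503×ln(0.543) = -12100 J.

-12100 J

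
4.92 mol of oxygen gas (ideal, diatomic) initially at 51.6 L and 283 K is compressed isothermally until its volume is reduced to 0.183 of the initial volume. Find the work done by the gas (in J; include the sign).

-19700 J

P₁ = nRT₁/V₁ = 4.92×8.314×283/51.6 = 224 kPa.
Isothermal: T stays 283 K; PV = const ⇒ V₂ = 9.44 L, P₂ = 1230 kPa.
W = nRT ln(V₂/V₁) = 4.92×8.314×283×ln(0.183) = -19700 J.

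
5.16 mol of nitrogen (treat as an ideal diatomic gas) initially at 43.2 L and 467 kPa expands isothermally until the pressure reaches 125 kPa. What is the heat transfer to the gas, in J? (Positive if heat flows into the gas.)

26600 J

T₁ = P₁V₁/(nR) = 467×43.2/(5.16×8.314) = 470 K.
Isothermal: T stays 470 K; PV = const ⇒ V₂ = 161 L, P₂ = 125 kPa.
ΔU = 0 (ideal gas, T constant).
W = nRT ln(V₂/V₁) = 5.16×8.314×470×ln(3.74) = 26600 J.
Q = ΔU + W = 26600 J.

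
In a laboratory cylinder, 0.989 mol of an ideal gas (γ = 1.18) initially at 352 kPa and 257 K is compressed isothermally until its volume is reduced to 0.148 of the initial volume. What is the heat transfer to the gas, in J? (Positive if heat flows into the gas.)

V₁ = nRT₁/P₁ = 0.989×8.314×257/352 = 6.00 L.
Isothermal: T stays 257 K; PV = const ⇒ V₂ = 0.889 L, P₂ = 2380 kPa.
ΔU = 0 (ideal gas, T constant).
W = nRT ln(V₂/V₁) = 0.989×8.314×257×ln(0.148) = -4040 J.
Q = ΔU + W = -4040 J.

-4040 J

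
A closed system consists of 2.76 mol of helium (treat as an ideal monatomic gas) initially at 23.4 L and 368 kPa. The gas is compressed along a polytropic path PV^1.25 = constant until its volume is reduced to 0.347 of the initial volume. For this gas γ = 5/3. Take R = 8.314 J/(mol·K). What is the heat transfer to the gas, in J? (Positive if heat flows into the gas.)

T₁ = P₁V₁/(nR) = 368×23.4/(2.76×8.314) = 375 K.
Polytropic n=1.25: T₂ = T₁(V₁/V₂)^(n−1) = 375×(2.88)^0.25 = 489 K; P₂ = P₁(V₁/V₂)^n = 1380 kPa.
W = (P₁V₁−P₂V₂)/(n−1) = (368×23.4−1380×8.12)/0.25 = -10400 J.
ΔU = nCvΔT = 2.76×12.5×(489−375) = 3910 J.
Q = ΔU + W = -6520 J.

-6520 J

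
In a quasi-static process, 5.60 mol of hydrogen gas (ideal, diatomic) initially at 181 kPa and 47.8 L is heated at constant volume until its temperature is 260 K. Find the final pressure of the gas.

T₁ = P₁V₁/(nR) = 181×47.8/(5.60×8.314) = 186 K.
Isochoric: V stays 47.8 L; P/T = const ⇒ T₂ = 260 K, P₂ = 253 kPa.

253 kPa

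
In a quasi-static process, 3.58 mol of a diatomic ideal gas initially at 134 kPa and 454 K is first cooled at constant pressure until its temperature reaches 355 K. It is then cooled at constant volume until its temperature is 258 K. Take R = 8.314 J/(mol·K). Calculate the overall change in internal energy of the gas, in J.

V₁ = nRT₁/P₁ = 3.58×8.314×454/134 = 101 L.
Step 1 — Isobaric: P stays 134 kPa; V/T = const ⇒ T₂ = 355 K, V₂ = 78.9 L.
W = PΔV = 134×(78.9−101) kPa·L = -2950 J.
ΔU = nCvΔT = 3.58×20.8×(355−454) = -7370 J.
Q = ΔU + W = nCpΔT = -10300 J.
State after step 1: P = 134 kPa, V = 78.9 L, T = 355 K.
Step 2 — Isochoric: V stays 78.9 L; P/T = const ⇒ T₂ = 258 K, P₂ = 97.4 kPa.
W = 0 (no volume change).
ΔU = nCvΔT = 3.58×20.8×(258−355) = -7220 J.
Q = ΔU = -7220 J.
Net over both steps: W = -2950 J, Q = -17500 J, ΔU = -14600 J.

-14600 J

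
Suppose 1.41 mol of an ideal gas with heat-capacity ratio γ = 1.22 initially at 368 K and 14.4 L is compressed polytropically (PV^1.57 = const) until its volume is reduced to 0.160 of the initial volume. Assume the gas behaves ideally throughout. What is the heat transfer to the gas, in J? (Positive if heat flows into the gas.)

P₁ = nRT₁/V₁ = 1.41×8.314×368/14.4 = 300 kPa.
Polytropic n=1.57: T₂ = T₁(V₁/V₂)^(n−1) = 368×(6.25)^0.57 = 1050 K; P₂ = P₁(V₁/V₂)^n = 5320 kPa.
W = (P₁V₁−P₂V₂)/(n−1) = (300×14.4−5320×2.30)/0.57 = -13900 J.
ΔU = nCvΔT = 1.41×37.8×(1050−368) = 36100 J.
Q = ΔU + W = 22200 J.

22200 J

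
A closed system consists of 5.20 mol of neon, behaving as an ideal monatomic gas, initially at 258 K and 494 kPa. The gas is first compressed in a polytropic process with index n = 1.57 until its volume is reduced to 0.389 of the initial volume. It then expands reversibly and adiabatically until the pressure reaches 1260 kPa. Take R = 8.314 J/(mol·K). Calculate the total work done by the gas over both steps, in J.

V₁ = nRT₁/P₁ = 5.20×8.314×258/494 = 22.6 L.
Step 1 — Polytropic n=1.57: T₂ = T₁(V₁/V₂)^(n−1) = 258×(2.57)^0.57 = 442 K; P₂ = P₁(V₁/V₂)^n = 2180 kPa.
W = (P₁V₁−P₂V₂)/(n−1) = (494×22.6−2180×8.78)/0.57 = -14000 J.
ΔU = nCvΔT = 5.20×12.5×(442−258) = 11900 J.
Q = ΔU + W = -2020 J.
State after step 1: P = 2180 kPa, V = 8.78 L, T = 442 K.
Step 2 — Adiabatic: T₂/T₁ = (P₂/P₁)^((γ−1)/γ) ⇒ T₂ = 442×(0.579)^0.400 = 355 K; V₂ = 12.2 L.
ΔU = nCvΔT = 5.20×12.5×(355−442) = -5620 J.
Q = 0 for an adiabatic process, so W = −ΔU = 5620 J.
Net over both steps: W = -8330 J, Q = -2020 J, ΔU = 6300 J.

-8330 J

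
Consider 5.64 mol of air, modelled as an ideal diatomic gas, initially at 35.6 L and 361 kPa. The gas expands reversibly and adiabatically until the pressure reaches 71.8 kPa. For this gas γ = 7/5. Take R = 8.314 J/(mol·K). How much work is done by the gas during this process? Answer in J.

T₁ = P₁V₁/(nR) = 361×35.6/(5.64×8.314) = 274 K.
Adiabatic: T₂/T₁ = (P₂/P₁)^((γ−1)/γ) ⇒ T₂ = 274×(0.199)^0.286 = 173 K; V₂ = 113 L.
ΔU = nCvΔT = 5.64×20.8×(173−274) = -11900 J.
Q = 0 for an adiabatic process, so W = −ΔU = 11900 J.

11900 J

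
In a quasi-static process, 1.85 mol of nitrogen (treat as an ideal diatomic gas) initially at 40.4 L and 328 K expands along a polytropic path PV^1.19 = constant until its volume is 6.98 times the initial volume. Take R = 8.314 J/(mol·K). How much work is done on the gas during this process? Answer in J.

-8200 J

P₁ = nRT₁/V₁ = 1.85×8.314×328/40.4 = 125 kPa.
Polytropic n=1.19: T₂ = T₁(V₁/V₂)^(n−1) = 328×(0.143)^0.19 = 227 K; P₂ = P₁(V₁/V₂)^n = 12.4 kPa.
W = (P₁V₁−P₂V₂)/(n−1) = (125×40.4−12.4×282)/0.19 = 8200 J.
Work done on the gas = −W_by = -8200 J.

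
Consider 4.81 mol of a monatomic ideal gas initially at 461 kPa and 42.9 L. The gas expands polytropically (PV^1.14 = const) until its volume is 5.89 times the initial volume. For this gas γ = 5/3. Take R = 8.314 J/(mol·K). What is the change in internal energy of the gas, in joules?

-6520 J

T₁ = P₁V₁/(nR) = 461×42.9/(4.81×8.314) = 495 K.
Polytropic n=1.14: T₂ = T₁(V₁/V₂)^(n−1) = 495×(0.170)^0.14 = 386 K; P₂ = P₁(V₁/V₂)^n = 61.1 kPa.
For an ideal gas ΔU = nCvΔT with Cv = (3/2)R = 12.5 J/(mol·K).
ΔU = 4.81×12.5×(386−495) = -6520 J.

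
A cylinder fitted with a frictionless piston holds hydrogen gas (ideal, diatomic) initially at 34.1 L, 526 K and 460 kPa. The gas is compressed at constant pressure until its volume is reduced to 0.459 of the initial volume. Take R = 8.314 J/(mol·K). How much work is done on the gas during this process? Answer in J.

n = P₁V₁/(RT₁) = 460×34.1/(8.314×526) = 3.59 mol.
Isobaric: P stays 460 kPa; V/T = const ⇒ T₂ = 241 K, V₂ = 15.7 L.
W = PΔV = 460×(15.7−34.1) kPa·L = -8490 J.
Work done on the gas = −W_by = 8490 J.

8490 J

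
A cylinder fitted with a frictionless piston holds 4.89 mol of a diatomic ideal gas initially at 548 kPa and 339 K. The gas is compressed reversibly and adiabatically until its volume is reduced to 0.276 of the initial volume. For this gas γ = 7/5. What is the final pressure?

3320 kPa

V₁ = nRT₁/P₁ = 4.89×8.314×339/548 = 25.2 L.
Adiabatic: TV^(γ−1) = const ⇒ T₂ = 339×(3.62)^0.400 = 567 K; PV^γ = const ⇒ P₂ = 3320 kPa.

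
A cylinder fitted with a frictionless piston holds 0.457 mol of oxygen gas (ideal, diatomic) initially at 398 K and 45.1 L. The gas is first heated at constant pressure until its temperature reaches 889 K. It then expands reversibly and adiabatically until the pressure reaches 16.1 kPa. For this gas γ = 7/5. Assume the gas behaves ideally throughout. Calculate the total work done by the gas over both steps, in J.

3460 J

P₁ = nRT₁/V₁ = 0.457×8.314×398/45.1 = 33.5 kPa.
Step 1 — Isobaric: P stays 33.5 kPa; V/T = const ⇒ T₂ = 889 K, V₂ = 101 L.
W = PΔV = 33.5×(101−45.1) kPa·L = 1870 J.
ΔU = nCvΔT = 0.457×20.8×(889−398) = 4660 J.
Q = ΔU + W = nCpΔT = 6530 J.
State after step 1: P = 33.5 kPa, V = 101 L, T = 889 K.
Step 2 — Adiabatic: T₂/T₁ = (P₂/P₁)^((γ−1)/γ) ⇒ T₂ = 889×(0.480)^0.286 = 721 K; V₂ = 170 L.
ΔU = nCvΔT = 0.457×20.8×(721−889) = -1600 J.
Q = 0 for an adiabatic process, so W = −ΔU = 1600 J.
Net over both steps: W = 3460 J, Q = 6530 J, ΔU = 3070 J.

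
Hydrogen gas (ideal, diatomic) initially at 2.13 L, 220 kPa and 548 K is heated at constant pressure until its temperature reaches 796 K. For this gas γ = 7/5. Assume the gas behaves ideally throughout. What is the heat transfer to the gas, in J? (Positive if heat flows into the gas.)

n = P₁V₁/(RT₁) = 220×2.13/(8.314×548) = 0.103 mol.
Isobaric: P stays 220 kPa; V/T = const ⇒ T₂ = 796 K, V₂ = 3.09 L.
W = PΔV = 220×(3.09−2.13) kPa·L = 212 J.
ΔU = nCvΔT = 0.103×20.8×(796−548) = 530 J.
Q = ΔU + W = nCpΔT = 742 J.

742 J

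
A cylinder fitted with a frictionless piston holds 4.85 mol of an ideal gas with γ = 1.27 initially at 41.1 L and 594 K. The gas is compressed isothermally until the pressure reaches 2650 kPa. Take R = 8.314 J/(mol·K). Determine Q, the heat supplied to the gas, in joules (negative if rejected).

P₁ = nRT₁/V₁ = 4.85×8.314×594/41.1 = 583 kPa.
Isothermal: T stays 594 K; PV = const ⇒ V₂ = 9.04 L, P₂ = 2650 kPa.
ΔU = 0 (ideal gas, T constant).
W = nRT ln(V₂/V₁) = 4.85×8.314×594×ln(0.220) = -36300 J.
Q = ΔU + W = -36300 J.

-36300 J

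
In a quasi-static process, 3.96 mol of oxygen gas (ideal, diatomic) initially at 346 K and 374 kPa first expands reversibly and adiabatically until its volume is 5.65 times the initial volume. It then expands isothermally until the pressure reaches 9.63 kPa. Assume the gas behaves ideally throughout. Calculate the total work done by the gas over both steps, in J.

V₁ = nRT₁/P₁ = 3.96×8.314×346/374 = 30.5 L.
Step 1 — Adiabatic: TV^(γ−1) = const ⇒ T₂ = 346×(0.177)^0.400 = 173 K; PV^γ = const ⇒ P₂ = 33.1 kPa.
ΔU = nCvΔT = 3.96×20.8×(173−346) = -14200 J.
Q = 0 for an adiabatic process, so W = −ΔU = 14200 J.
State after step 1: P = 33.1 kPa, V = 172 L, T = 173 K.
Step 2 — Isothermal: T stays 173 K; PV = const ⇒ V₂ = 592 L, P₂ = 9.63 kPa.
ΔU = 0 (ideal gas, T constant).
W = nRT ln(V₂/V₁) = 3.96×8.314×173×ln(3.44) = 7040 J.
Q = ΔU + W = 7040 J.
Net over both steps: W = 21300 J, Q = 7040 J, ΔU = -14200 J.

21300 J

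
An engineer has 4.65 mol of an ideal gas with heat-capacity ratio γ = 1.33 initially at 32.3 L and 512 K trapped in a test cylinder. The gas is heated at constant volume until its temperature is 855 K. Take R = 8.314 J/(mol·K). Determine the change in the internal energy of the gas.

P₁ = nRT₁/V₁ = 4.65×8.314×512/32.3 = 613 kPa.
Isochoric: V stays 32.3 L; P/T = const ⇒ T₂ = 855 K, P₂ = 1020 kPa.
For an ideal gas ΔU = nCvΔT with Cv = R/(γ−1) = 25.2 J/(mol·K).
ΔU = 4.65×25.2×(855−512) = 40200 J.

40200 J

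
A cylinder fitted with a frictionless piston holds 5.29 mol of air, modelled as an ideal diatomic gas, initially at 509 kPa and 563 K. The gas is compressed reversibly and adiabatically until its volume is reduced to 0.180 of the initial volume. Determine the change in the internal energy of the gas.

V₁ = nRT₁/P₁ = 5.29×8.314×563/509 = 48.6 L.
Adiabatic: TV^(γ−1) = const ⇒ T₂ = 563×(5.56)^0.400 = 1120 K; PV^γ = const ⇒ P₂ = 5610 kPa.
For an ideal gas ΔU = nCvΔT with Cv = (5/2)R = 20.8 J/(mol·K).
ΔU = 5.29×20.8×(1120−563) = 61000 J.

61000 J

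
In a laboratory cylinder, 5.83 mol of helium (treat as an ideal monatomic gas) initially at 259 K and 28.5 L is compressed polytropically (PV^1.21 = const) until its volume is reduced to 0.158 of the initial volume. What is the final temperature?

382 K

P₁ = nRT₁/V₁ = 5.83×8.314×259/28.5 = 440 kPa.
Polytropic n=1.21: T₂ = T₁(V₁/V₂)^(n−1) = 259×(6.33)^0.21 = 382 K; P₂ = P₁(V₁/V₂)^n = 4110 kPa.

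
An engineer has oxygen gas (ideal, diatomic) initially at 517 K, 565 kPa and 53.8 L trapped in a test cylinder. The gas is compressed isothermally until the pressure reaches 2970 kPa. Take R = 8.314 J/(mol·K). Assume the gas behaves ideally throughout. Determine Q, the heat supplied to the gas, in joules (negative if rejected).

-50400 J

n = P₁V₁/(RT₁) = 565×53.8/(8.314×517) = 7.07 mol.
Isothermal: T stays 517 K; PV = const ⇒ V₂ = 10.2 L, P₂ = 2970 kPa.
ΔU = 0 (ideal gas, T constant).
W = nRT ln(V₂/V₁) = 7.07×8.314×517×ln(0.190) = -50400 J.
Q = ΔU + W = -50400 J.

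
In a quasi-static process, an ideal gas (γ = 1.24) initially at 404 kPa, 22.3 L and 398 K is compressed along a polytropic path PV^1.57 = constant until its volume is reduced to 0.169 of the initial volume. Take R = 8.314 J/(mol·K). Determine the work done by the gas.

n = P₁V₁/(RT₁) = 404×22.3/(8.314×398) = 2.72 mol.
Polytropic n=1.57: T₂ = T₁(V₁/V₂)^(n−1) = 398×(5.92)^0.57 = 1100 K; P₂ = P₁(V₁/V₂)^n = 6590 kPa.
W = (P₁V₁−P₂V₂)/(n−1) = (404×22.3−6590×3.77)/0.57 = -27700 J.

-27700 J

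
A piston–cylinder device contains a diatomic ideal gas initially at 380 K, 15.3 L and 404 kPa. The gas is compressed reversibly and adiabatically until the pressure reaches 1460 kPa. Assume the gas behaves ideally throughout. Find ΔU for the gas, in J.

n = P₁V₁/(RT₁) = 404×15.3/(8.314×380) = 1.96 mol.
Adiabatic: T₂/T₁ = (P₂/P₁)^((γ−1)/γ) ⇒ T₂ = 380×(3.61)^0.286 = 549 K; V₂ = 6.11 L.
For an ideal gas ΔU = nCvΔT with Cv = (5/2)R = 20.8 J/(mol·K).
ΔU = 1.96×20.8×(549−380) = 6850 J.

6850 J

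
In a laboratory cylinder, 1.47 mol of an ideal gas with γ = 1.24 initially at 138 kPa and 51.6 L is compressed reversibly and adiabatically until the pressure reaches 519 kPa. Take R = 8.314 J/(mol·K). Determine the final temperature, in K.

753 K

T₁ = P₁V₁/(nR) = 138×51.6/(1.47×8.314) = 583 K.
Adiabatic: T₂/T₁ = (P₂/P₁)^((γ−1)/γ) ⇒ T₂ = 583×(3.76)^0.194 = 753 K; V₂ = 17.7 L.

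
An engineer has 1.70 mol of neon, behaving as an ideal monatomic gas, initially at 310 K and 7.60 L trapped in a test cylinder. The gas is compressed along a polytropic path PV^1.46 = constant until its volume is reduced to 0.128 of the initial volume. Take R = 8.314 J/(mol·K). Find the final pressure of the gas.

11600 kPa

P₁ = nRT₁/V₁ = 1.70×8.314×310/7.60 = 577 kPa.
Polytropic n=1.46: T₂ = T₁(V₁/V₂)^(n−1) = 310×(7.81)^0.46 = 798 K; P₂ = P₁(V₁/V₂)^n = 11600 kPa.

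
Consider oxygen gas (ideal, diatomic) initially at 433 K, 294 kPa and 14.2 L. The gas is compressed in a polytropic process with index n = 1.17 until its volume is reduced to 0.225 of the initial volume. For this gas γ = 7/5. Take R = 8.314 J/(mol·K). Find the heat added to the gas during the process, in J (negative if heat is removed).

n = P₁V₁/(RT₁) = 294×14.2/(8.314×433) = 1.16 mol.
Polytropic n=1.17: T₂ = T₁(V₁/V₂)^(n−1) = 433×(4.44)^0.17 = 558 K; P₂ = P₁(V₁/V₂)^n = 1680 kPa.
W = (P₁V₁−P₂V₂)/(n−1) = (294×14.2−1680×3.19)/0.17 = -7090 J.
ΔU = nCvΔT = 1.16×20.8×(558−433) = 3010 J.
Q = ΔU + W = -4080 J.

-4080 J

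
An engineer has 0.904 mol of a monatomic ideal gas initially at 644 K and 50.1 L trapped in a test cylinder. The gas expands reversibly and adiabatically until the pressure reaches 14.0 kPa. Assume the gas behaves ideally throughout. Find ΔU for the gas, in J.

-3910 J

P₁ = nRT₁/V₁ = 0.904×8.314×644/50.1 = 96.6 kPa.
Adiabatic: T₂/T₁ = (P₂/P₁)^((γ−1)/γ) ⇒ T₂ = 644×(0.145)^0.400 = 297 K; V₂ = 160 L.
For an ideal gas ΔU = nCvΔT with Cv = (3/2)R = 12.5 J/(mol·K).
ΔU = 0.904×12.5×(297−644) = -3910 J.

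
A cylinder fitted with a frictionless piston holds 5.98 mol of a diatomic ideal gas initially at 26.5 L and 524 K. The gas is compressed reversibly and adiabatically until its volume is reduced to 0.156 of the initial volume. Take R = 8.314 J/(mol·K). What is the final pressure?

13300 kPa

P₁ = nRT₁/V₁ = 5.98×8.314×524/26.5 = 983 kPa.
Adiabatic: TV^(γ−1) = const ⇒ T₂ = 524×(6.41)^0.400 = 1100 K; PV^γ = const ⇒ P₂ = 13300 kPa.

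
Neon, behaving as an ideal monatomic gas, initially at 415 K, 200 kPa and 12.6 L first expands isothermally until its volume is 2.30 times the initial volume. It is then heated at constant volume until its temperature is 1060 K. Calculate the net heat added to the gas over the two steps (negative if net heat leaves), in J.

7970 J

n = P₁V₁/(RT₁) = 200×12.6/(8.314×415) = 0.730 mol.
Step 1 — Isothermal: T stays 415 K; PV = const ⇒ V₂ = 29.0 L, P₂ = 87.0 kPa.
ΔU = 0 (ideal gas, T constant).
W = nRT ln(V₂/V₁) = 0.730×8.314×415×ln(2.30) = 2100 J.
Q = ΔU + W = 2100 J.
State after step 1: P = 87.0 kPa, V = 29.0 L, T = 415 K.
Step 2 — Isochoric: V stays 29.0 L; P/T = const ⇒ T₂ = 1060 K, P₂ = 222 kPa.
W = 0 (no volume change).
ΔU = nCvΔT = 0.730×12.5×(1060−415) = 5870 J.
Q = ΔU = 5870 J.
Net over both steps: W = 2100 J, Q = 7970 J, ΔU = 5870 J.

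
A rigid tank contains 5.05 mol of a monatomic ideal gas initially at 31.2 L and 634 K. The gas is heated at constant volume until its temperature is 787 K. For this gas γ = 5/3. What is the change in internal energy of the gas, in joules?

9640 J

P₁ = nRT₁/V₁ = 5.05×8.314×634/31.2 = 853 kPa.
Isochoric: V stays 31.2 L; P/T = const ⇒ T₂ = 787 K, P₂ = 1060 kPa.
For an ideal gas ΔU = nCvΔT with Cv = (3/2)R = 12.5 J/(mol·K).
ΔU = 5.05×12.5×(787−634) = 9640 J.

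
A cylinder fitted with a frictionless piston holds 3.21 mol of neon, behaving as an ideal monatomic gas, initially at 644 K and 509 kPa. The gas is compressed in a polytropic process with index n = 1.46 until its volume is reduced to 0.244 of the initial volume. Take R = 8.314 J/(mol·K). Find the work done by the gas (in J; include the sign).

V₁ = nRT₁/P₁ = 3.21×8.314×644/509 = 33.8 L.
Polytropic n=1.46: T₂ = T₁(V₁/V₂)^(n−1) = 644×(4.10)^0.46 = 1230 K; P₂ = P₁(V₁/V₂)^n = 3990 kPa.
W = (P₁V₁−P₂V₂)/(n−1) = (509×33.8−3990×8.24)/0.46 = -34100 J.

-34100 J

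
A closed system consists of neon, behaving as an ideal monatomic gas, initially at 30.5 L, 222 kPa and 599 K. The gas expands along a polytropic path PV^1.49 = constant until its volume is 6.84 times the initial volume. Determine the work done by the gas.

8430 J

n = P₁V₁/(RT₁) = 222×30.5/(8.314×599) = 1.36 mol.
Polytropic n=1.49: T₂ = T₁(V₁/V₂)^(n−1) = 599×(0.146)^0.49 = 233 K; P₂ = P₁(V₁/V₂)^n = 12.7 kPa.
W = (P₁V₁−P₂V₂)/(n−1) = (222×30.5−12.7×209)/0.49 = 8430 J.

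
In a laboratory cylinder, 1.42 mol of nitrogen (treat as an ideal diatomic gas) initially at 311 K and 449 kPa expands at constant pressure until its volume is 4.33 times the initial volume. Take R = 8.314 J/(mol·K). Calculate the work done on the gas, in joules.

V₁ = nRT₁/P₁ = 1.42×8.314×311/449 = 8.18 L.
Isobaric: P stays 449 kPa; V/T = const ⇒ T₂ = 1350 K, V₂ = 35.4 L.
W = PΔV = 449×(35.4−8.18) kPa·L = 12200 J.
Work done on the gas = −W_by = -12200 J.

-12200 J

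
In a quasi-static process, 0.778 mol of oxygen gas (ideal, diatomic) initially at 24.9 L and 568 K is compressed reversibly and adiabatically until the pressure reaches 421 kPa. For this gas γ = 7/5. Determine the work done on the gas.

P₁ = nRT₁/V₁ = 0.778×8.314×568/24.9 = 148 kPa.
Adiabatic: T₂/T₁ = (P₂/P₁)^((γ−1)/γ) ⇒ T₂ = 568×(2.85)^0.286 = 766 K; V₂ = 11.8 L.
ΔU = nCvΔT = 0.778×20.8×(766−568) = 3210 J.
Q = 0 for an adiabatic process, so W = −ΔU = -3210 J.
Work done on the gas = −W_by = 3210 J.

3210 J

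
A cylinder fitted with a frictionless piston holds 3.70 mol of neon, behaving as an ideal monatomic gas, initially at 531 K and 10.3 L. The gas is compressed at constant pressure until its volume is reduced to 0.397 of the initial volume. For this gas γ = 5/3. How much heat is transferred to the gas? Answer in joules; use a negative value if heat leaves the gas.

P₁ = nRT₁/V₁ = 3.70×8.314×531/10.3 = 1590 kPa.
Isobaric: P stays 1590 kPa; V/T = const ⇒ T₂ = 211 K, V₂ = 4.09 L.
W = PΔV = 1590×(4.09−10.3) kPa·L = -9850 J.
ΔU = nCvΔT = 3.70×12.5×(211−531) = -14800 J.
Q = ΔU + W = nCpΔT = -24600 J.

-24600 J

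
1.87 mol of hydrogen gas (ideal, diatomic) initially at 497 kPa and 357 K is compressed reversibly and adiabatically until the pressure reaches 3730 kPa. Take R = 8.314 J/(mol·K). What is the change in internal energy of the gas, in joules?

V₁ = nRT₁/P₁ = 1.87×8.314×357/497 = 11.2 L.
Adiabatic: T₂/T₁ = (P₂/P₁)^((γ−1)/γ) ⇒ T₂ = 357×(7.51)^0.286 = 635 K; V₂ = 2.65 L.
For an ideal gas ΔU = nCvΔT with Cv = (5/2)R = 20.8 J/(mol·K).
ΔU = 1.87×20.8×(635−357) = 10800 J.

10800 J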